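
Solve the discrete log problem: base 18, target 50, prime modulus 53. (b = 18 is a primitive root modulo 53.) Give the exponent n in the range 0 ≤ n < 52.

Baby-step giant-step with m = ceil(sqrt(52)) = 8.
Baby table (18^j mod 53 for j=0..7):
  0:1  1:18  2:6  3:2  4:36  5:12  6:4  7:19
Giant step factor: 18^(-8) ≡ 42 (mod 53).
Scan 50·42^i mod 53 for i = 0, 1, …:
  i=0: 50   i=1: 33   i=2: 8   i=3: 18
Match at i=3, j=1: n = 3·8 + 1 = 25.

25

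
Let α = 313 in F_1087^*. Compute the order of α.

The order of 313 must divide p − 1 = 1086 = 2 · 3 · 181.
Divisors: 1, 2, 3, 6, 181, 362, 543, 1086.
Check each in increasing order: 313^1 ≡ 313;  313^2 ≡ 139;  313^3 ≡ 27;  313^6 ≡ 729;  313^181 ≡ 1086;  313^362 ≡ 1.
Smallest exponent giving 1 is 362.

362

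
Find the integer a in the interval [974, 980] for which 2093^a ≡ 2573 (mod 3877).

974

Compute 2093^974 mod 3877 = 2573, then multiply by 2093 repeatedly:
  2093^974=2573
Found 2573 at exponent 974.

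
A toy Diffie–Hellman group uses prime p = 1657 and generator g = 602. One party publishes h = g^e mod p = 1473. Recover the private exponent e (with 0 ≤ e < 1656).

Baby-step giant-step with m = ceil(sqrt(1656)) = 41.
Baby table (602^j mod 1657 for j=0..40):
  0:1  1:602  2:1178  3:1617  4:775  5:933  6:1600  7:483
  8:791  9:623  10:564  11:1500  12:1592  13:638  14:1309  15:943
  16:992  17:664  18:391  19:88  20:1609  21:930  22:1451  23:263
  24:911  25:1612  26:1079  27:14  28:143  29:1579  30:1097  31:908
  32:1463  33:859  34:134  35:1132  36:437  37:1268  38:1116  39:747
  40:647
Giant step factor: 602^(-41) ≡ 1339 (mod 1657).
Scan 1473·1339^i mod 1657 for i = 0, 1, …:
  i=0: 1473   i=1: 517   i=2: 1294   i=3: 1101
  i=4: 1166   i=5: 380   i=6: 121   i=7: 1290
  i=8: 716   i=9: 978     …   i=31: 445
  i=32: 992
Match at i=32, j=16: e = 32·41 + 16 = 1328.

1328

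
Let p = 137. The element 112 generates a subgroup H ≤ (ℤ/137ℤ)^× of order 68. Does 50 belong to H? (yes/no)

yes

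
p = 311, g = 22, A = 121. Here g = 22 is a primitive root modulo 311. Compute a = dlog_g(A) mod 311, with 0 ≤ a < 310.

290

Baby-step giant-step with m = ceil(sqrt(310)) = 18.
Baby table (22^j mod 311 for j=0..17):
  0:1  1:22  2:173  3:74  4:73  5:51  6:189  7:115
  8:42  9:302  10:113  11:309  12:267  13:276  14:163  15:165
  16:209  17:244
Giant step factor: 22^(-18) ≡ 96 (mod 311).
Scan 121·96^i mod 311 for i = 0, 1, …:
  i=0: 121   i=1: 109   i=2: 201   i=3: 14
  i=4: 100   i=5: 270   i=6: 107   i=7: 9
  i=8: 242   i=9: 218     …   i=15: 18
  i=16: 173
Match at i=16, j=2: a = 16·18 + 2 = 290.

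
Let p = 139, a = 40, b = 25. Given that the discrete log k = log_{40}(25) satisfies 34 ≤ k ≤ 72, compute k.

Compute 40^34 mod 139 = 30, then multiply by 40 repeatedly:
  40^34=30  40^35=88  40^36=45  40^37=132  40^38=137
  40^39=59  40^40=136  40^41=19  40^42=65  40^43=98
  40^44=28  40^45=8  40^46=42  40^47=12  40^48=63
  40^49=18  40^50=25
Found 25 at exponent 50.

50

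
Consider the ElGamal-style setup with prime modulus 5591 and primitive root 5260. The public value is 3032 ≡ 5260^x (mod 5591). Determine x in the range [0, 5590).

Baby-step giant-step with m = ceil(sqrt(5590)) = 75.
Baby table (5260^j mod 5591 for j=0..74):
  0:1  1:5260  2:3332  3:4126  4:4089  5:5154  6:4872  7:3167
  8:2831  9:2227  10:875  11:1107  12:2589  13:4055  14:5226  15:3404
  16:2658  17:3580  18:312  19:2957  20:5249  21:1382  22:1020  23:3431
  24:4903  25:4088  26:5485  27:1540  28:4632  29:4333  30:2664  31:1594
  32:3531  33:5349  34:1828  35:4351  36:2297  37:69  38:5116  39:677
  40:5144  41:2591  42:3393  43:708  44:474  45:5245  46:2706  47:4465
  48:3700  49:5320  50:245  51:2770  52:54  53:4490  54:1016  55:4755
  56:2757  57:4357  58:311  59:3288  60:1917  61:2847  62:2522  63:3868
  64:31  65:921  66:2654  67:4904  68:3757  69:3226  70:75  71:3130
  72:3896  73:1945  74:4761
Giant step factor: 5260^(-75) ≡ 4467 (mod 5591).
Scan 3032·4467^i mod 5591 for i = 0, 1, …:
  i=0: 3032   i=1: 2542   i=2: 5384   i=3: 3437
  i=4: 193   i=5: 1117   i=6: 2467   i=7: 228
  i=8: 914   i=9: 1408     …   i=54: 4647
  i=55: 4357
Match at i=55, j=57: x = 55·75 + 57 = 4182.

4182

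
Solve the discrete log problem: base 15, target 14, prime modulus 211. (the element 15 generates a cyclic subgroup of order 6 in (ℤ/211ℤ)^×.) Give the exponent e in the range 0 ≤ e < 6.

2

Successive powers of 15 modulo 211:
  15^0=1  15^1=15  15^2=14
So 15^2 ≡ 14 (mod 211), giving e = 2.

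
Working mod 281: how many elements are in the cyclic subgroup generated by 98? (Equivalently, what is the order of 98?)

35

The order of 98 must divide p − 1 = 280 = 2^3 · 5 · 7.
Divisors: 1, 2, 4, 5, 7, 8, 10, 14, 20, 28, 35, 40, 56, 70, 140, 280.
Check each in increasing order: 98^1 ≡ 98;  98^2 ≡ 50;  98^4 ≡ 252;  98^5 ≡ 249;  98^7 ≡ 86;  98^8 ≡ 279;  98^10 ≡ 181;  98^14 ≡ 90;  98^20 ≡ 165;  98^28 ≡ 232;  98^35 ≡ 1.
Smallest exponent giving 1 is 35.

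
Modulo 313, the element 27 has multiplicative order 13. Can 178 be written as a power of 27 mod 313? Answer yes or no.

⟨27⟩ has order 13; its elements mod 313 are {1, 27, 44, 48, 58, 103, 113, 150, 234, 249, 277, 280, 294}.
178 is not in this set.

no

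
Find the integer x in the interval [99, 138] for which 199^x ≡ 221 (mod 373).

Compute 199^99 mod 373 = 74, then multiply by 199 repeatedly:
  199^99=74  199^100=179  199^101=186  199^102=87  199^103=155
  199^104=259  199^105=67  199^106=278  199^107=118  199^108=356
  199^109=347  199^110=48  199^111=227  199^112=40  199^113=127
  199^114=282  199^115=168  199^116=235  199^117=140  199^118=258
  199^119=241  199^120=215  199^121=263  199^122=117  199^123=157
  199^124=284  199^125=193  199^126=361  199^127=223  199^128=363
  199^129=248  199^130=116  199^131=331  199^132=221
Found 221 at exponent 132.

132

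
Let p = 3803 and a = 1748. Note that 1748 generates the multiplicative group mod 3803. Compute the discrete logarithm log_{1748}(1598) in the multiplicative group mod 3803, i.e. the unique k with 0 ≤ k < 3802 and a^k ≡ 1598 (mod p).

1614

Baby-step giant-step with m = ceil(sqrt(3802)) = 62.
Baby table (1748^j mod 3803 for j=0..61):
  0:1  1:1748  2:1695  3:323  4:1760  5:3656  6:1648  7:1833
  8:1958  9:3687  10:2594  11:1136  12:562  13:1202  14:1840  15:2785
  16:340  17:1052  18:2047  19:3336  20:1329  21:3262  22:1279  23:3331
  24:195  25:2393  26:3467  27:2137  28:930  29:1759  30:1908  31:3756
  32:1510  33:198  34:31  35:946  36:3106  37:2407  38:1318  39:3049
  40:1649  41:3581  42:3653  43:207  44:551  45:989  46:2210  47:3035
  48:3798  49:2669  50:2934  51:2188  52:2609  53:735  54:3169  55:2244
  56:1619  57:580  58:2242  59:1926  60:993  61:1596
Giant step factor: 1748^(-62) ≡ 3500 (mod 3803).
Scan 1598·3500^i mod 3803 for i = 0, 1, …:
  i=0: 1598   i=1: 2590   i=2: 2451   i=3: 2735
  i=4: 349   i=5: 737   i=6: 1066   i=7: 257
  i=8: 1992   i=9: 1101     …   i=25: 2103
  i=26: 1695
Match at i=26, j=2: k = 26·62 + 2 = 1614.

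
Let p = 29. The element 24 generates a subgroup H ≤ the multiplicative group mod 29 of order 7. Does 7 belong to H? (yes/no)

⟨24⟩ has order 7; its elements mod 29 are {1, 7, 16, 20, 23, 24, 25}.
7 is in this set.

yes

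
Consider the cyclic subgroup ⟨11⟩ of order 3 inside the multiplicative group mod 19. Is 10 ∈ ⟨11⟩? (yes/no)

no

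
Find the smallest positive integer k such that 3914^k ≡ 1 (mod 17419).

17418

The order of 3914 must divide p − 1 = 17418 = 2 · 3 · 2903.
Divisors: 1, 2, 3, 6, 2903, 5806, 8709, 17418.
Check each in increasing order: 3914^1 ≡ 3914;  3914^2 ≡ 8095;  3914^3 ≡ 16088;  3914^6 ≡ 12242;  3914^2903 ≡ 6690;  3914^5806 ≡ 6689;  3914^8709 ≡ 17418;  3914^17418 ≡ 1.
Smallest exponent giving 1 is 17418.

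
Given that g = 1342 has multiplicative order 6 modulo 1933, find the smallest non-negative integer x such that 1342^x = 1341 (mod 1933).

2

Successive powers of 1342 modulo 1933:
  1342^0=1  1342^1=1342  1342^2=1341
So 1342^2 ≡ 1341 (mod 1933), giving x = 2.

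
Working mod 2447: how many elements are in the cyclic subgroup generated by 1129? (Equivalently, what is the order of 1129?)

1223

The order of 1129 must divide p − 1 = 2446 = 2 · 1223.
Divisors: 1, 2, 1223, 2446.
Check each in increasing order: 1129^1 ≡ 1129;  1129^2 ≡ 2201;  1129^1223 ≡ 1.
Smallest exponent giving 1 is 1223.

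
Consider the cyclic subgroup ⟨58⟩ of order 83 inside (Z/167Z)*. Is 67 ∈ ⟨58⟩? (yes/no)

no

67 ∈ ⟨58⟩ iff 67^83 ≡ 1 (mod 167), since |⟨58⟩| = 83.
67^83 mod 167 = 166.
Since 166 ≠ 1, 67 does not lie in the subgroup.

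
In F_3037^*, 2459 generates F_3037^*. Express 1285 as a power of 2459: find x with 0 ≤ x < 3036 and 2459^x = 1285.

Baby-step giant-step with m = ceil(sqrt(3036)) = 56.
Baby table (2459^j mod 3037 for j=0..55):
  0:1  1:2459  2:14  3:1019  4:196  5:2118  6:2744  7:2319
  8:1972  9:2096  10:275  11:2011  12:813  13:821  14:2271  15:2383
  16:1424  17:2992  18:1714  19:2407  20:2737  21:291  22:1874  23:1037
  24:1940  25:2370  26:2864  27:2810  28:615  29:2896  30:2536  31:1063
  32:2097  33:2734  34:2025  35:1832  36:1017  37:1352  38:2090  39:706
  40:1927  41:773  42:2682  43:1711  44:1104  45:2695  46:271  47:1286
  48:757  49:2819  50:1487  51:3022  52:2596  53:2827  54:2937  55:97
Giant step factor: 2459^(-56) ≡ 1243 (mod 3037).
Scan 1285·1243^i mod 3037 for i = 0, 1, …:
  i=0: 1285   i=1: 2830   i=2: 844   i=3: 1327
  i=4: 370   i=5: 1323   i=6: 1472   i=7: 1422
  i=8: 12   i=9: 2768     …   i=31: 2115
  i=32: 1940
Match at i=32, j=24: x = 32·56 + 24 = 1816.

1816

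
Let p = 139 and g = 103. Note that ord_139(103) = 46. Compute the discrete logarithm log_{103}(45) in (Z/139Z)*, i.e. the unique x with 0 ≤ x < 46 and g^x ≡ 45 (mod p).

2

Successive powers of 103 modulo 139:
  103^0=1  103^1=103  103^2=45
So 103^2 ≡ 45 (mod 139), giving x = 2.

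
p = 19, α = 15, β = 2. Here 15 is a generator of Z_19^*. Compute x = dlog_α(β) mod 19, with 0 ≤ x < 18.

5

Successive powers of 15 modulo 19:
  15^0=1  15^1=15  15^2=16  15^3=12  15^4=9  15^5=2
So 15^5 ≡ 2 (mod 19), giving x = 5.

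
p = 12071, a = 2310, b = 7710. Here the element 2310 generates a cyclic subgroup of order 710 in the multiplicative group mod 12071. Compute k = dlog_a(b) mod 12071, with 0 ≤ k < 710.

246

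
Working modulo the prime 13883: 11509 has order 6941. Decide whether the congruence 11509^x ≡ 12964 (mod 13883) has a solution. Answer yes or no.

yes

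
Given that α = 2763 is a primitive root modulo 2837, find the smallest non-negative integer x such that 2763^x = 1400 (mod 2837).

Baby-step giant-step with m = ceil(sqrt(2836)) = 54.
Baby table (2763^j mod 2837 for j=0..53):
  0:1  1:2763  2:2639  3:467  4:2323  5:1155  6:2477  7:1107
  8:355  9:2100  10:635  11:1239  12:1935  13:1497  14:2702  15:1479
  16:1197  17:2206  18:1302  19:110  20:371  21:916  22:304  23:200
  24:2222  25:118  26:2616  27:2169  28:1203  29:1762  30:114  31:75
  32:124  33:2172  34:981  35:1168  36:1515  37:1370  38:752  39:1092
  40:1465  41:2233  42:2141  43:438  44:1632  45:1223  46:282  47:1828
  48:904  49:1192  50:2576  51:2292  52:612  53:104
Giant step factor: 2763^(-54) ≡ 1556 (mod 2837).
Scan 1400·1556^i mod 2837 for i = 0, 1, …:
  i=0: 1400   i=1: 2421   i=2: 2377   i=3: 2001
  i=4: 1367   i=5: 2139   i=6: 483   i=7: 2580
  i=8: 125   i=9: 1584     …   i=13: 39
  i=14: 1107
Match at i=14, j=7: x = 14·54 + 7 = 763.

763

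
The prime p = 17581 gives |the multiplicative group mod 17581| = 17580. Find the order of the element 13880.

The order of 13880 must divide p − 1 = 17580 = 2^2 · 3 · 5 · 293.
Divisors: 1, 2, 3, 4, 5, 6, 10, 12, 15, 20, 30, 60, 293, 586, 879, 1172, 1465, 1758, 2930, 3516, 4395, 5860, 8790, 17580.
Check each in increasing order: 13880^1 ≡ 13880;  13880^2 ≡ 1802;  13880^3 ≡ 11578;  13880^4 ≡ 12300;  13880^5 ≡ 12490;  13880^6 ≡ 12540;  13880^10 ≡ 3887;  13880^12 ≡ 7136;  13880^15 ≡ 7489;  13880^20 ≡ 6690;  13880^30 ≡ 1731;  13880^60 ≡ 7591;  13880^293 ≡ 5273;  13880^586 ≡ 8968;  13880^879 ≡ 12955;  13880^1172 ≡ 9530;  13880^1465 ≡ 5192;  13880^1758 ≡ 3799;  13880^2930 ≡ 5191;  13880^3516 ≡ 15981;  13880^4395 ≡ 17580;  13880^5860 ≡ 12389;  13880^8790 ≡ 1.
Smallest exponent giving 1 is 8790.

8790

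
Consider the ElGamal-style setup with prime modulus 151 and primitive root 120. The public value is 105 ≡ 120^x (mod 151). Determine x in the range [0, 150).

20

Baby-step giant-step with m = ceil(sqrt(150)) = 13.
Baby table (120^j mod 151 for j=0..12):
  0:1  1:120  2:55  3:107  4:5  5:147  6:124  7:82
  8:25  9:131  10:16  11:108  12:125
Giant step factor: 120^(-13) ≡ 77 (mod 151).
Scan 105·77^i mod 151 for i = 0, 1, …:
  i=0: 105   i=1: 82
Match at i=1, j=7: x = 1·13 + 7 = 20.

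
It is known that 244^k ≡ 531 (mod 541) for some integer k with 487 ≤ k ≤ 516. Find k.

Compute 244^487 mod 541 = 40, then multiply by 244 repeatedly:
  244^487=40  244^488=22  244^489=499  244^490=31  244^491=531
Found 531 at exponent 491.

491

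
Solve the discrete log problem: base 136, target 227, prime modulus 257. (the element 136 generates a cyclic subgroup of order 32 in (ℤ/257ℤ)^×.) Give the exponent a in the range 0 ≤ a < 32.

Successive powers of 136 modulo 257:
  136^0=1  136^1=136  136^2=249  136^3=197  136^4=64  136^5=223
  136^6=2  136^7=15  136^8=241  136^9=137  136^10=128  136^11=189
  136^12=4  136^13=30  136^14=225  136^15=17  136^16=256  136^17=121
  136^18=8  136^19=60  136^20=193  136^21=34  136^22=255  136^23=242
  136^24=16  136^25=120  136^26=129  136^27=68  136^28=253  136^29=227
So 136^29 ≡ 227 (mod 257), giving a = 29.

29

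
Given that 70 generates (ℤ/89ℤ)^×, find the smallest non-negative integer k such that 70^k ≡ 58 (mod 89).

Successive powers of 70 modulo 89:
  70^0=1  70^1=70  70^2=5  70^3=83  70^4=25  70^5=59
  70^6=36  70^7=28  70^8=2  70^9=51  70^10=10  70^11=77
  70^12=50  70^13=29  70^14=72  70^15=56  70^16=4  70^17=13
  70^18=20  70^19=65  70^20=11  70^21=58
So 70^21 ≡ 58 (mod 89), giving k = 21.

21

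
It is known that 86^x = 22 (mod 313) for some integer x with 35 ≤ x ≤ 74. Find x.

58

Compute 86^35 mod 313 = 146, then multiply by 86 repeatedly:
  86^35=146  86^36=36  86^37=279  86^38=206  86^39=188
  86^40=205  86^41=102  86^42=8  86^43=62  86^44=11
  86^45=7  86^46=289  86^47=127  86^48=280  86^49=292
  86^50=72  86^51=245  86^52=99  86^53=63  86^54=97
  86^55=204  86^56=16  86^57=124  86^58=22
Found 22 at exponent 58.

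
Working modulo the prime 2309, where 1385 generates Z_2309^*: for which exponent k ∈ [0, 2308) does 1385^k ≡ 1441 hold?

Baby-step giant-step with m = ceil(sqrt(2308)) = 49.
Baby table (1385^j mod 2309 for j=0..48):
  0:1  1:1385  2:1755  3:1607  4:2128  5:996  6:987  7:67
  8:435  9:2135  10:1455  11:1727  12:2080  13:1477  14:2180  15:1437
  16:2196  17:507  18:259  19:820  20:1981  21:593  22:1610  23:1665
  24:1643  25:1190  26:1833  27:1114  28:478  29:1656  30:723  31:1558
  32:1224  33:434  34:750  35:2009  36:120  37:2261  38:481  39:1193
  40:1370  41:1761  42:681  43:1113  44:1402  45:2210  46:1425  47:1739
  48:228
Giant step factor: 1385^(-49) ≡ 2071 (mod 2309).
Scan 1441·2071^i mod 2309 for i = 0, 1, …:
  i=0: 1441   i=1: 1083   i=2: 854   i=3: 2249
  i=4: 426   i=5: 208   i=6: 1294   i=7: 1434
  i=8: 440   i=9: 1494     …   i=24: 1145
  i=25: 2261
Match at i=25, j=37: k = 25·49 + 37 = 1262.

1262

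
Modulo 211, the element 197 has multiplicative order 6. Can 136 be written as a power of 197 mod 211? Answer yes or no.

no

⟨197⟩ has order 6; its elements mod 211 are {1, 14, 15, 196, 197, 210}.
136 is not in this set.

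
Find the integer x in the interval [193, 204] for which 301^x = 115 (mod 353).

Compute 301^193 mod 353 = 102, then multiply by 301 repeatedly:
  301^193=102  301^194=344  301^195=115
Found 115 at exponent 195.

195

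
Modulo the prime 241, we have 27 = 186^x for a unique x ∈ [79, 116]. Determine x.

102

Compute 186^79 mod 241 = 175, then multiply by 186 repeatedly:
  186^79=175  186^80=15  186^81=139  186^82=67  186^83=171
  186^84=235  186^85=89  186^86=166  186^87=28  186^88=147
  186^89=109  186^90=30  186^91=37  186^92=134  186^93=101
  186^94=229  186^95=178  186^96=91  186^97=56  186^98=53
  186^99=218  186^100=60  186^101=74  186^102=27
Found 27 at exponent 102.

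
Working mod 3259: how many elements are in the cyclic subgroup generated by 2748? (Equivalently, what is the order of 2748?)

3258

The order of 2748 must divide p − 1 = 3258 = 2 · 3^2 · 181.
Divisors: 1, 2, 3, 6, 9, 18, 181, 362, 543, 1086, 1629, 3258.
Check each in increasing order: 2748^1 ≡ 2748;  2748^2 ≡ 401;  2748^3 ≡ 406;  2748^6 ≡ 1886;  2748^9 ≡ 3110;  2748^18 ≡ 2647;  2748^181 ≡ 1756;  2748^362 ≡ 522;  2748^543 ≡ 853;  2748^1086 ≡ 852;  2748^1629 ≡ 3258;  2748^3258 ≡ 1.
Smallest exponent giving 1 is 3258.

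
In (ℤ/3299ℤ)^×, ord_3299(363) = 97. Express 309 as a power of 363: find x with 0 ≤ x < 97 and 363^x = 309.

Baby-step giant-step with m = ceil(sqrt(97)) = 10.
Baby table (363^j mod 3299 for j=0..9):
  0:1  1:363  2:3108  3:3245  4:192  5:417  6:2916  7:2828
  8:575  9:888
Giant step factor: 363^(-10) ≡ 2352 (mod 3299).
Scan 309·2352^i mod 3299 for i = 0, 1, …:
  i=0: 309   i=1: 988   i=2: 1280   i=3: 1872
  i=4: 2078   i=5: 1637   i=6: 291   i=7: 1539
  i=8: 725   i=9: 2916
Match at i=9, j=6: x = 9·10 + 6 = 96.

96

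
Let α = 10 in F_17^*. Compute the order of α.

The order of 10 must divide p − 1 = 16 = 2^4.
Divisors: 1, 2, 4, 8, 16.
Check each in increasing order: 10^1 ≡ 10;  10^2 ≡ 15;  10^4 ≡ 4;  10^8 ≡ 16;  10^16 ≡ 1.
Smallest exponent giving 1 is 16.

16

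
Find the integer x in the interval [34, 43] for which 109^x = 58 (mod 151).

Compute 109^34 mod 151 = 137, then multiply by 109 repeatedly:
  109^34=137  109^35=135  109^36=68  109^37=13  109^38=58
Found 58 at exponent 38.

38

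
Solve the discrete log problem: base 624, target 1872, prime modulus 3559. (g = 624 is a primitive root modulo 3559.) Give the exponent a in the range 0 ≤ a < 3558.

104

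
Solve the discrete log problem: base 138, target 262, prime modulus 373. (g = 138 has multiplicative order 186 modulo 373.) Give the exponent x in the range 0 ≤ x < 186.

Baby-step giant-step with m = ceil(sqrt(186)) = 14.
Baby table (138^j mod 373 for j=0..13):
  0:1  1:138  2:21  3:287  4:68  5:59  6:309  7:120
  8:148  9:282  10:124  11:327  12:366  13:153
Giant step factor: 138^(-14) ≡ 170 (mod 373).
Scan 262·170^i mod 373 for i = 0, 1, …:
  i=0: 262   i=1: 153
Match at i=1, j=13: x = 1·14 + 13 = 27.

27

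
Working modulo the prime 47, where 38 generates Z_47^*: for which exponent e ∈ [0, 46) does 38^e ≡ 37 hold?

16

Successive powers of 38 modulo 47:
  38^0=1  38^1=38  38^2=34  38^3=23  38^4=28  38^5=30
  38^6=12  38^7=33  38^8=32  38^9=41  38^10=7  38^11=31
  38^12=3  38^13=20  38^14=8  38^15=22  38^16=37
So 38^16 ≡ 37 (mod 47), giving e = 16.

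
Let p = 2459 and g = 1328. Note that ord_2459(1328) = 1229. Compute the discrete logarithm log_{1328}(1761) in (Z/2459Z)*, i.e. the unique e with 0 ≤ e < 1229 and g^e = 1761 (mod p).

Baby-step giant-step with m = ceil(sqrt(1229)) = 36.
Baby table (1328^j mod 2459 for j=0..35):
  0:1  1:1328  2:481  3:1887  4:215  5:276  6:137  7:2429
  8:1963  9:324  10:2406  11:927  12:1556  13:808  14:900  15:126
  16:116  17:1590  18:1698  19:41  20:350  21:49  22:1138  23:1438
  24:1480  25:699  26:1229  27:1795  28:989  29:286  30:1122  31:2321
  32:1161  33:15  34:248  35:2297
Giant step factor: 1328^(-36) ≡ 464 (mod 2459).
Scan 1761·464^i mod 2459 for i = 0, 1, …:
  i=0: 1761   i=1: 716   i=2: 259   i=3: 2144
  i=4: 1380   i=5: 980   i=6: 2264   i=7: 503
  i=8: 2246   i=9: 1987   i=10: 2302   i=11: 922
  i=12: 2401   i=13: 137
Match at i=13, j=6: e = 13·36 + 6 = 474.

474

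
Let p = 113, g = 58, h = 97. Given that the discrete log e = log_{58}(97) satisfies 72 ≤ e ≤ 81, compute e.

Compute 58^72 mod 113 = 97, then multiply by 58 repeatedly:
  58^72=97
Found 97 at exponent 72.

72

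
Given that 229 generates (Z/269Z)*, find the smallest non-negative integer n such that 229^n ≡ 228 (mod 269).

154

Baby-step giant-step with m = ceil(sqrt(268)) = 17.
Baby table (229^j mod 269 for j=0..16):
  0:1  1:229  2:255  3:22  4:196  5:230  6:215  7:8
  8:218  9:157  10:176  11:223  12:226  13:106  14:64  15:130
  16:180
Giant step factor: 229^(-17) ≡ 158 (mod 269).
Scan 228·158^i mod 269 for i = 0, 1, …:
  i=0: 228   i=1: 247   i=2: 21   i=3: 90
  i=4: 232   i=5: 72   i=6: 78   i=7: 219
  i=8: 170   i=9: 229
Match at i=9, j=1: n = 9·17 + 1 = 154.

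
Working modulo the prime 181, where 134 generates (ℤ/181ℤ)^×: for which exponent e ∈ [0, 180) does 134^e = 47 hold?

91

Baby-step giant-step with m = ceil(sqrt(180)) = 14.
Baby table (134^j mod 181 for j=0..13):
  0:1  1:134  2:37  3:71  4:102  5:93  6:154  7:2
  8:87  9:74  10:142  11:23  12:5  13:127
Giant step factor: 134^(-14) ≡ 136 (mod 181).
Scan 47·136^i mod 181 for i = 0, 1, …:
  i=0: 47   i=1: 57   i=2: 150   i=3: 128
  i=4: 32   i=5: 8   i=6: 2
Match at i=6, j=7: e = 6·14 + 7 = 91.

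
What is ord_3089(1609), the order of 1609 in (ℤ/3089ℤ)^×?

The order of 1609 must divide p − 1 = 3088 = 2^4 · 193.
Divisors: 1, 2, 4, 8, 16, 193, 386, 772, 1544, 3088.
Check each in increasing order: 1609^1 ≡ 1609;  1609^2 ≡ 299;  1609^4 ≡ 2909;  1609^8 ≡ 1510;  1609^16 ≡ 418;  1609^193 ≡ 627;  1609^386 ≡ 826;  1609^772 ≡ 2696;  1609^1544 ≡ 3088;  1609^3088 ≡ 1.
Smallest exponent giving 1 is 3088.

3088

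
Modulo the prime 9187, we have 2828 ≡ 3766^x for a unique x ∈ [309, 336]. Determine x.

Compute 3766^309 mod 9187 = 6986, then multiply by 3766 repeatedly:
  3766^309=6986  3766^310=6895  3766^311=4108  3766^312=9007  3766^313=1958
  3766^314=5854  3766^315=6551  3766^316=3971  3766^317=7537  3766^318=5699
  3766^319=1602  3766^320=6460  3766^321=1184  3766^322=3249  3766^323=7837
  3766^324=5498  3766^325=7157  3766^326=7791  3766^327=6815  3766^328=5999
  3766^329=1401  3766^330=2828
Found 2828 at exponent 330.

330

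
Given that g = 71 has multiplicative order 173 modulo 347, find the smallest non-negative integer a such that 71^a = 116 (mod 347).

94

Baby-step giant-step with m = ceil(sqrt(173)) = 14.
Baby table (71^j mod 347 for j=0..13):
  0:1  1:71  2:183  3:154  4:177  5:75  6:120  7:192
  8:99  9:89  10:73  11:325  12:173  13:138
Giant step factor: 71^(-14) ≡ 292 (mod 347).
Scan 116·292^i mod 347 for i = 0, 1, …:
  i=0: 116   i=1: 213   i=2: 83   i=3: 293
  i=4: 194   i=5: 87   i=6: 73
Match at i=6, j=10: a = 6·14 + 10 = 94.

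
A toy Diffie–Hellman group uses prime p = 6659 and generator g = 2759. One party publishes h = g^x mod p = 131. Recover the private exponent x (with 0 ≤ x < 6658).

271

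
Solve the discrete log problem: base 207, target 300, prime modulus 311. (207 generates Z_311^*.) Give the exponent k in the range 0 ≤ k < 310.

Baby-step giant-step with m = ceil(sqrt(310)) = 18.
Baby table (207^j mod 311 for j=0..17):
  0:1  1:207  2:242  3:23  4:96  5:279  6:218  7:31
  8:197  9:38  10:91  11:177  12:252  13:227  14:28  15:198
  16:245  17:22
Giant step factor: 207^(-18) ≡ 14 (mod 311).
Scan 300·14^i mod 311 for i = 0, 1, …:
  i=0: 300   i=1: 157   i=2: 21   i=3: 294
  i=4: 73   i=5: 89   i=6: 2   i=7: 28
Match at i=7, j=14: k = 7·18 + 14 = 140.

140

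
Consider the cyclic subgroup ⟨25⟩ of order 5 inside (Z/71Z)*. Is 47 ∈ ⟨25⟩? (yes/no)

no

⟨25⟩ has order 5; its elements mod 71 are {1, 5, 25, 54, 57}.
47 is not in this set.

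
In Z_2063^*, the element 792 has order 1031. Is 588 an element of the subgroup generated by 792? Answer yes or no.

yes

588 ∈ ⟨792⟩ iff 588^1031 ≡ 1 (mod 2063), since |⟨792⟩| = 1031.
588^1031 mod 2063 = 1.
Since 1 = 1, 588 lies in the subgroup.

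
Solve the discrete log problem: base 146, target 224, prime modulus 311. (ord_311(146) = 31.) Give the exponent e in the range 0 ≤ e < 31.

29

Successive powers of 146 modulo 311:
  146^0=1  146^1=146  146^2=168  146^3=270  146^4=234  146^5=265
  146^6=126  146^7=47  146^8=20  146^9=121  146^10=250  146^11=113
  146^12=15  146^13=13  146^14=32  146^15=7  146^16=89  146^17=243
  146^18=24  146^19=83  146^20=300  146^21=260  146^22=18  146^23=140
  146^24=225  146^25=195  146^26=169  146^27=105  146^28=91  146^29=224
So 146^29 ≡ 224 (mod 311), giving e = 29.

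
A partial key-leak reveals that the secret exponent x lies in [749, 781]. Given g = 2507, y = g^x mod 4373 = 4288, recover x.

753

Compute 2507^749 mod 4373 = 2074, then multiply by 2507 repeatedly:
  2507^749=2074  2507^750=21  2507^751=171  2507^752=143  2507^753=4288
Found 4288 at exponent 753.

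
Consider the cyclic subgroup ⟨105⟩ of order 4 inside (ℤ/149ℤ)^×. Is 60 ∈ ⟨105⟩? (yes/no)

no

60 ∈ ⟨105⟩ iff 60^4 ≡ 1 (mod 149), since |⟨105⟩| = 4.
60^4 mod 149 = 129.
Since 129 ≠ 1, 60 does not lie in the subgroup.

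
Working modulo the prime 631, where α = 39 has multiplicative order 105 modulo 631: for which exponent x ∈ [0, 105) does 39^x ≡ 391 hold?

92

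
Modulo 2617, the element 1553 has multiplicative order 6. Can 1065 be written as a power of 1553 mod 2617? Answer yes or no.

⟨1553⟩ has order 6; its elements mod 2617 are {1, 1064, 1065, 1552, 1553, 2616}.
1065 is in this set.

yes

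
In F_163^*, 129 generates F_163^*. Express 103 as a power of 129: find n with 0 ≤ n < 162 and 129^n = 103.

97

Baby-step giant-step with m = ceil(sqrt(162)) = 13.
Baby table (129^j mod 163 for j=0..12):
  0:1  1:129  2:15  3:142  4:62  5:11  6:115  7:2
  8:95  9:30  10:121  11:124  12:22
Giant step factor: 129^(-13) ≡ 73 (mod 163).
Scan 103·73^i mod 163 for i = 0, 1, …:
  i=0: 103   i=1: 21   i=2: 66   i=3: 91
  i=4: 123   i=5: 14   i=6: 44   i=7: 115
Match at i=7, j=6: n = 7·13 + 6 = 97.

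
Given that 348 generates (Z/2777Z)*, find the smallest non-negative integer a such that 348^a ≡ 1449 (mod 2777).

206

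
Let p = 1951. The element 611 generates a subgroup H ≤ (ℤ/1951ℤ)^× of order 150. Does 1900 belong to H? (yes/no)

no

1900 ∈ ⟨611⟩ iff 1900^150 ≡ 1 (mod 1951), since |⟨611⟩| = 150.
1900^150 mod 1951 = 1650.
Since 1650 ≠ 1, 1900 does not lie in the subgroup.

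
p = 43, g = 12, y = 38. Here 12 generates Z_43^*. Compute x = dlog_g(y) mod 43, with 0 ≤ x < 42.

Baby-step giant-step with m = ceil(sqrt(42)) = 7.
Baby table (12^j mod 43 for j=0..6):
  0:1  1:12  2:15  3:8  4:10  5:34  6:21
Giant step factor: 12^(-7) ≡ 7 (mod 43).
Scan 38·7^i mod 43 for i = 0, 1, …:
  i=0: 38   i=1: 8
Match at i=1, j=3: x = 1·7 + 3 = 10.

10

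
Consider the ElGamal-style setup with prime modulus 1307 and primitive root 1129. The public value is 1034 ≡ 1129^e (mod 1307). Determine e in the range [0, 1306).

Baby-step giant-step with m = ceil(sqrt(1306)) = 37.
Baby table (1129^j mod 1307 for j=0..36):
  0:1  1:1129  2:316  3:1260  4:524  5:832  6:902  7:205
  8:106  9:737  10:821  11:246  12:650  13:623  14:201  15:818
  16:780  17:1009  18:764  19:1243  20:936  21:688  22:394  23:446
  24:339  25:1087  26:1257  27:1058  28:1191  29:1043  30:1247  31:224
  32:645  33:206  34:1235  35:1053  36:774
Giant step factor: 1129^(-37) ≡ 589 (mod 1307).
Scan 1034·589^i mod 1307 for i = 0, 1, …:
  i=0: 1034   i=1: 1271   i=2: 1015   i=3: 536
  i=4: 717   i=5: 152   i=6: 652   i=7: 1077
  i=8: 458   i=9: 520     …   i=15: 563
  i=16: 936
Match at i=16, j=20: e = 16·37 + 20 = 612.

612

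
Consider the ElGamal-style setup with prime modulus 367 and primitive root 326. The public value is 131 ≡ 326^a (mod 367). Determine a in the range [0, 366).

119

Baby-step giant-step with m = ceil(sqrt(366)) = 20.
Baby table (326^j mod 367 for j=0..19):
  0:1  1:326  2:213  3:75  4:228  5:194  6:120  7:218
  8:237  9:192  10:202  11:159  12:87  13:103  14:181  15:286
  16:18  17:363  18:164  19:249
Giant step factor: 326^(-20) ≡ 126 (mod 367).
Scan 131·126^i mod 367 for i = 0, 1, …:
  i=0: 131   i=1: 358   i=2: 334   i=3: 246
  i=4: 168   i=5: 249
Match at i=5, j=19: a = 5·20 + 19 = 119.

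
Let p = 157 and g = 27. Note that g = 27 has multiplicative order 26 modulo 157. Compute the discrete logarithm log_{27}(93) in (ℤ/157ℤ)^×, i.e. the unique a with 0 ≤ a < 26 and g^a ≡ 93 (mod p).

Successive powers of 27 modulo 157:
  27^0=1  27^1=27  27^2=101  27^3=58  27^4=153  27^5=49
  27^6=67  27^7=82  27^8=16  27^9=118  27^10=46  27^11=143
  27^12=93
So 27^12 ≡ 93 (mod 157), giving a = 12.

12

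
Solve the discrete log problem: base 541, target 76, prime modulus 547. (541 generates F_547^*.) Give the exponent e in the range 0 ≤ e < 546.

544

Baby-step giant-step with m = ceil(sqrt(546)) = 24.
Baby table (541^j mod 547 for j=0..23):
  0:1  1:541  2:36  3:331  4:202  5:429  6:161  7:128
  8:326  9:232  10:249  11:147  12:212  13:369  14:521  15:156
  16:158  17:146  18:218  19:333  20:190  21:501  22:276  23:532
Giant step factor: 541^(-24) ≡ 468 (mod 547).
Scan 76·468^i mod 547 for i = 0, 1, …:
  i=0: 76   i=1: 13   i=2: 67   i=3: 177
  i=4: 239   i=5: 264   i=6: 477   i=7: 60
  i=8: 183   i=9: 312     …   i=21: 545
  i=22: 158
Match at i=22, j=16: e = 22·24 + 16 = 544.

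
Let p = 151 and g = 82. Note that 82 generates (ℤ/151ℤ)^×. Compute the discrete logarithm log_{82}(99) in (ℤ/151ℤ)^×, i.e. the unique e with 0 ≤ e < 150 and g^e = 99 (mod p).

136

Baby-step giant-step with m = ceil(sqrt(150)) = 13.
Baby table (82^j mod 151 for j=0..12):
  0:1  1:82  2:80  3:67  4:58  5:75  6:110  7:111
  8:42  9:122  10:38  11:96  12:20
Giant step factor: 82^(-13) ≡ 115 (mod 151).
Scan 99·115^i mod 151 for i = 0, 1, …:
  i=0: 99   i=1: 60   i=2: 105   i=3: 146
  i=4: 29   i=5: 13   i=6: 136   i=7: 87
  i=8: 39   i=9: 106   i=10: 110
Match at i=10, j=6: e = 10·13 + 6 = 136.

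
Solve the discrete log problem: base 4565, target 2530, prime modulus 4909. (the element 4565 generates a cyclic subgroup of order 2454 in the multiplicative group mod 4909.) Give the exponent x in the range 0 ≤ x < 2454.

1916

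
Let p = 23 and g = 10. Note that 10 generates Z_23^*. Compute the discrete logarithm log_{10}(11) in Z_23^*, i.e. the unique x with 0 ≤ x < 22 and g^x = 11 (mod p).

3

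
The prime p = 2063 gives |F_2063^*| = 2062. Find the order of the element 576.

1031

The order of 576 must divide p − 1 = 2062 = 2 · 1031.
Divisors: 1, 2, 1031, 2062.
Check each in increasing order: 576^1 ≡ 576;  576^2 ≡ 1696;  576^1031 ≡ 1.
Smallest exponent giving 1 is 1031.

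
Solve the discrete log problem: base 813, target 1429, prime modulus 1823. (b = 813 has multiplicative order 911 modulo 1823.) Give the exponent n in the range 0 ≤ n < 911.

711

Baby-step giant-step with m = ceil(sqrt(911)) = 31.
Baby table (813^j mod 1823 for j=0..30):
  0:1  1:813  2:1043  3:264  4:1341  5:79  6:422  7:362
  8:803  9:205  10:772  11:524  12:1253  13:1455  14:1611  15:829
  16:1290  17:545  18:96  19:1482  20:1686  21:1645  22:1126  23:292
  24:406  25:115  26:522  27:1450  28:1192  29:1083  30:1793
Giant step factor: 813^(-31) ≡ 1174 (mod 1823).
Scan 1429·1174^i mod 1823 for i = 0, 1, …:
  i=0: 1429   i=1: 486   i=2: 1788   i=3: 839
  i=4: 566   i=5: 912   i=6: 587   i=7: 44
  i=8: 612   i=9: 226     …   i=21: 900
  i=22: 1083
Match at i=22, j=29: n = 22·31 + 29 = 711.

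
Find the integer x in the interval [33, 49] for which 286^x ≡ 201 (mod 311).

44

Compute 286^33 mod 311 = 203, then multiply by 286 repeatedly:
  286^33=203  286^34=212  286^35=298  286^36=14  286^37=272
  286^38=42  286^39=194  286^40=126  286^41=271  286^42=67
  286^43=191  286^44=201
Found 201 at exponent 44.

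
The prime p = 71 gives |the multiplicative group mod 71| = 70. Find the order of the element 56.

70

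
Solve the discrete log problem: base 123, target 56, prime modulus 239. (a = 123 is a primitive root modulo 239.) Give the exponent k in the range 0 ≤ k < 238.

191

Baby-step giant-step with m = ceil(sqrt(238)) = 16.
Baby table (123^j mod 239 for j=0..15):
  0:1  1:123  2:72  3:13  4:165  5:219  6:169  7:233
  8:218  9:46  10:161  11:205  12:120  13:181  14:36  15:126
Giant step factor: 123^(-16) ≡ 155 (mod 239).
Scan 56·155^i mod 239 for i = 0, 1, …:
  i=0: 56   i=1: 76   i=2: 69   i=3: 179
  i=4: 21   i=5: 148   i=6: 235   i=7: 97
  i=8: 217   i=9: 175   i=10: 118   i=11: 126
Match at i=11, j=15: k = 11·16 + 15 = 191.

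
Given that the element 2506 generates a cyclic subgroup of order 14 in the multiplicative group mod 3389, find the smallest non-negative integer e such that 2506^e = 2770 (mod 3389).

Successive powers of 2506 modulo 3389:
  2506^0=1  2506^1=2506  2506^2=219  2506^3=3185  2506^4=515  2506^5=2770
So 2506^5 ≡ 2770 (mod 3389), giving e = 5.

5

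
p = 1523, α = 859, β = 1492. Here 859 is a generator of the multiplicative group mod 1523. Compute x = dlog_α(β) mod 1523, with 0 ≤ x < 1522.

Baby-step giant-step with m = ceil(sqrt(1522)) = 40.
Baby table (859^j mod 1523 for j=0..39):
  0:1  1:859  2:749  3:685  4:537  5:1337  6:141  7:802
  8:522  9:636  10:1090  11:1188  12:82  13:380  14:498  15:1342
  16:1390  17:1501  18:901  19:275  20:160  21:370  22:1046  23:1467
  24:632  25:700  26:1238  27:388  28:1278  29:1242  30:778  31:1228
  32:936  33:1403  34:484  35:1500  36:42  37:1049  38:998  39:1356
Giant step factor: 859^(-40) ≡ 560 (mod 1523).
Scan 1492·560^i mod 1523 for i = 0, 1, …:
  i=0: 1492   i=1: 916   i=2: 1232   i=3: 1
Match at i=3, j=0: x = 3·40 + 0 = 120.

120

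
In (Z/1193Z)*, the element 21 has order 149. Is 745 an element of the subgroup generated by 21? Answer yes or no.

no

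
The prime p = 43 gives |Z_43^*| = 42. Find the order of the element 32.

The order of 32 must divide p − 1 = 42 = 2 · 3 · 7.
Divisors: 1, 2, 3, 6, 7, 14, 21, 42.
Check each in increasing order: 32^1 ≡ 32;  32^2 ≡ 35;  32^3 ≡ 2;  32^6 ≡ 4;  32^7 ≡ 42;  32^14 ≡ 1.
Smallest exponent giving 1 is 14.

14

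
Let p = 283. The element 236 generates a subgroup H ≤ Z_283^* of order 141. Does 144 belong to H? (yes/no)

yes

144 ∈ ⟨236⟩ iff 144^141 ≡ 1 (mod 283), since |⟨236⟩| = 141.
144^141 mod 283 = 1.
Since 1 = 1, 144 lies in the subgroup.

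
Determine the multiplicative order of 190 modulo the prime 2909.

727

The order of 190 must divide p − 1 = 2908 = 2^2 · 727.
Divisors: 1, 2, 4, 727, 1454, 2908.
Check each in increasing order: 190^1 ≡ 190;  190^2 ≡ 1192;  190^4 ≡ 1272;  190^727 ≡ 1.
Smallest exponent giving 1 is 727.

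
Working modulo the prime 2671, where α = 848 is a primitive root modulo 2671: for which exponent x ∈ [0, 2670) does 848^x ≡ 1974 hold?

Baby-step giant-step with m = ceil(sqrt(2670)) = 52.
Baby table (848^j mod 2671 for j=0..51):
  0:1  1:848  2:605  3:208  4:98  5:303  6:528  7:1687
  8:1591  9:313  10:995  11:2395  12:1000  13:1293  14:1354  15:2333
  16:1844  17:1177  18:1813  19:1599  20:1755  21:493  22:1388  23:1784
  24:1046  25:236  26:2474  27:1217  28:1010  29:1760  30:2062  31:1742
  32:153  33:1536  34:1751  35:2443  36:1639  37:952  38:654  39:1695
  40:362  41:2482  42:2659  43:508  44:753  45:175  46:1495  47:1706
  48:1677  49:1124  50:2276  51:1586
Giant step factor: 848^(-52) ≡ 168 (mod 2671).
Scan 1974·168^i mod 2671 for i = 0, 1, …:
  i=0: 1974   i=1: 428   i=2: 2458   i=3: 1610
  i=4: 709   i=5: 1588   i=6: 2355   i=7: 332
  i=8: 2356   i=9: 500   i=10: 1199   i=11: 1107
  i=12: 1677
Match at i=12, j=48: x = 12·52 + 48 = 672.

672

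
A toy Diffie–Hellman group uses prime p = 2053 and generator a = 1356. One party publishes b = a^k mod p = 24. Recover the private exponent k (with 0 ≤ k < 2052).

1207

Baby-step giant-step with m = ceil(sqrt(2052)) = 46.
Baby table (1356^j mod 2053 for j=0..45):
  0:1  1:1356  2:1301  3:629  4:929  5:1235  6:1465  7:1289
  8:781  9:1741  10:1899  11:582  12:840  13:1678  14:644  15:739
  16:220  17:635  18:853  19:829  20:1133  21:704  22:2032  23:266
  24:1421  25:1162  26:1021  27:754  28:30  29:1673  30:23  31:393
  32:1181  33:96  34:837  35:1716  36:847  37:905  38:1539  39:1036
  40:564  41:1068  42:843  43:1640  44:441  45:573
Giant step factor: 1356^(-46) ≡ 269 (mod 2053).
Scan 24·269^i mod 2053 for i = 0, 1, …:
  i=0: 24   i=1: 297   i=2: 1879   i=3: 413
  i=4: 235   i=5: 1625   i=6: 1889   i=7: 1050
  i=8: 1189   i=9: 1626     …   i=25: 918
  i=26: 582
Match at i=26, j=11: k = 26·46 + 11 = 1207.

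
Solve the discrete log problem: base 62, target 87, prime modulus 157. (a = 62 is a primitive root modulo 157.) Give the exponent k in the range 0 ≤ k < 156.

41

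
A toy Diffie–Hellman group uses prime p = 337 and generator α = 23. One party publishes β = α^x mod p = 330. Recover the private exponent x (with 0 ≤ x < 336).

30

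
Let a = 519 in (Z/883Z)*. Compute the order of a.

The order of 519 must divide p − 1 = 882 = 2 · 3^2 · 7^2.
Divisors: 1, 2, 3, 6, 7, 9, 14, 18, 21, 42, 49, 63, 98, 126, 147, 294, 441, 882.
Check each in increasing order: 519^1 ≡ 519;  519^2 ≡ 46;  519^3 ≡ 33;  519^6 ≡ 206;  519^7 ≡ 71;  519^9 ≡ 617;  519^14 ≡ 626;  519^18 ≡ 116;  519^21 ≡ 296;  519^42 ≡ 199;  519^49 ≡ 1.
Smallest exponent giving 1 is 49.

49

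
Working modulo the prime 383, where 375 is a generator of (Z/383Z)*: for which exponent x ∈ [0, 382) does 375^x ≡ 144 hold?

Baby-step giant-step with m = ceil(sqrt(382)) = 20.
Baby table (375^j mod 383 for j=0..19):
  0:1  1:375  2:64  3:254  4:266  5:170  6:172  7:156
  8:284  9:26  10:175  11:132  12:93  13:22  14:207  15:259
  16:226  17:107  18:293  19:337
Giant step factor: 375^(-20) ≡ 51 (mod 383).
Scan 144·51^i mod 383 for i = 0, 1, …:
  i=0: 144   i=1: 67   i=2: 353   i=3: 2
  i=4: 102   i=5: 223   i=6: 266
Match at i=6, j=4: x = 6·20 + 4 = 124.

124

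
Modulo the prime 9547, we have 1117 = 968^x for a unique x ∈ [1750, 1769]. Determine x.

1752

Compute 968^1750 mod 9547 = 600, then multiply by 968 repeatedly:
  968^1750=600  968^1751=7980  968^1752=1117
Found 1117 at exponent 1752.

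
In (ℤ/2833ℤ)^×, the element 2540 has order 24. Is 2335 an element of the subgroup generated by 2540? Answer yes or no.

2335 ∈ ⟨2540⟩ iff 2335^24 ≡ 1 (mod 2833), since |⟨2540⟩| = 24.
2335^24 mod 2833 = 1.
Since 1 = 1, 2335 lies in the subgroup.

yes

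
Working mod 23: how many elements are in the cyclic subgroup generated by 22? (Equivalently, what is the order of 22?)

The order of 22 must divide p − 1 = 22 = 2 · 11.
Divisors: 1, 2, 11, 22.
Check each in increasing order: 22^1 ≡ 22;  22^2 ≡ 1.
Smallest exponent giving 1 is 2.

2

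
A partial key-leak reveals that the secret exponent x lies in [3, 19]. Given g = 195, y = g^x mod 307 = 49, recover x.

8

Compute 195^3 mod 307 = 211, then multiply by 195 repeatedly:
  195^3=211  195^4=7  195^5=137  195^6=6  195^7=249
  195^8=49
Found 49 at exponent 8.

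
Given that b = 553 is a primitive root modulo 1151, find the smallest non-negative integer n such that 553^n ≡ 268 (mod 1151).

732

Baby-step giant-step with m = ceil(sqrt(1150)) = 34.
Baby table (553^j mod 1151 for j=0..33):
  0:1  1:553  2:794  3:551  4:839  5:114  6:888  7:738
  8:660  9:113  10:335  11:1095  12:109  13:425  14:221  15:207
  16:522  17:916  18:108  19:1023  20:578  21:807  22:834  23:802
  24:371  25:285  26:1069  27:694  28:499  29:858  30:262  31:1011
  32:848  33:487
Giant step factor: 553^(-34) ≡ 50 (mod 1151).
Scan 268·50^i mod 1151 for i = 0, 1, …:
  i=0: 268   i=1: 739   i=2: 118   i=3: 145
  i=4: 344   i=5: 1086   i=6: 203   i=7: 942
  i=8: 1060   i=9: 54     …   i=20: 969
  i=21: 108
Match at i=21, j=18: n = 21·34 + 18 = 732.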